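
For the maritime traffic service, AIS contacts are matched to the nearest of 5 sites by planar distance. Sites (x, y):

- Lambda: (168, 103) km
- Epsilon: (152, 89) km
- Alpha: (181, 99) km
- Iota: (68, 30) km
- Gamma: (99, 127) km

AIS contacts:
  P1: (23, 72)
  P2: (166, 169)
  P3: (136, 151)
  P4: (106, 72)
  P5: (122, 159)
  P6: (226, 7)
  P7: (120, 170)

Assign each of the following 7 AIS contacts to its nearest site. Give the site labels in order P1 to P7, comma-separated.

Iota, Lambda, Gamma, Epsilon, Gamma, Alpha, Gamma

P1 → Iota (d²=3789.00)
P2 → Lambda (d²=4360.00)
P3 → Gamma (d²=1945.00)
P4 → Epsilon (d²=2405.00)
P5 → Gamma (d²=1553.00)
P6 → Alpha (d²=10489.00)
P7 → Gamma (d²=2290.00)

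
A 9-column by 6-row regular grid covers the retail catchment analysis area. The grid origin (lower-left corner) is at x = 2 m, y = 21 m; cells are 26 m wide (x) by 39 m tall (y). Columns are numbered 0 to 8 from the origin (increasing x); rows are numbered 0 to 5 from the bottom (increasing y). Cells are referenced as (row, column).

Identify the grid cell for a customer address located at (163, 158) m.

(3, 6)

Column index: ⌊(163 − 2) / 26⌋ = ⌊6.192⌋ = 6
Row offset from origin: ⌊(158 − 21) / 39⌋ = ⌊3.513⌋ = 3 → row 3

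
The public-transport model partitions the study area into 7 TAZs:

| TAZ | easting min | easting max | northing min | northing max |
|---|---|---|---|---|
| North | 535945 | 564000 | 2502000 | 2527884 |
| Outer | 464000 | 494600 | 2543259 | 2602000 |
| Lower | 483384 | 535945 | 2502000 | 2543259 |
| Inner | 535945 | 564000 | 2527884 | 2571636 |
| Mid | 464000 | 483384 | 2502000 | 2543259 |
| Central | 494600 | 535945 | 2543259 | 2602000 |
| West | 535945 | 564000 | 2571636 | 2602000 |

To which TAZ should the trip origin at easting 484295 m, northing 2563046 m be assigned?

The point has easting = 484295 and northing = 2563046.
Only Outer satisfies 464000 ≤ easting ≤ 494600 and 2543259 ≤ northing ≤ 2602000.

Outer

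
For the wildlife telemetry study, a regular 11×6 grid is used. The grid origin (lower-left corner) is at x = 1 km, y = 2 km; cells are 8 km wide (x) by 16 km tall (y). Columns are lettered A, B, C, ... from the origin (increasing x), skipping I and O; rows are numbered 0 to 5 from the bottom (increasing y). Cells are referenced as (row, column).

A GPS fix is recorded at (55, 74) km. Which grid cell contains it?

Column index: ⌊(55 − 1) / 8⌋ = ⌊6.750⌋ = 6 → column G
Row offset from origin: ⌊(74 − 2) / 16⌋ = ⌊4.500⌋ = 4 → row 4

(4, G)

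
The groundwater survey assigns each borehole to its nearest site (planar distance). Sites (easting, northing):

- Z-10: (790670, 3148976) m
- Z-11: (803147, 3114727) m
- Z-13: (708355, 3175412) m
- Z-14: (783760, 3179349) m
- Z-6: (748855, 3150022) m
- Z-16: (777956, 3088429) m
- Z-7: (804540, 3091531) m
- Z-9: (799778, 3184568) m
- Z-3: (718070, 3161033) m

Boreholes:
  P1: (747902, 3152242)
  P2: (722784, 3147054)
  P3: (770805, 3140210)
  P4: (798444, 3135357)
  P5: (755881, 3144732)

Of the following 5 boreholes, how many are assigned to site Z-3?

P1 → Z-6
P2 → Z-3
P3 → Z-10
P4 → Z-10
P5 → Z-6
1 of the 5 goes to Z-3.

1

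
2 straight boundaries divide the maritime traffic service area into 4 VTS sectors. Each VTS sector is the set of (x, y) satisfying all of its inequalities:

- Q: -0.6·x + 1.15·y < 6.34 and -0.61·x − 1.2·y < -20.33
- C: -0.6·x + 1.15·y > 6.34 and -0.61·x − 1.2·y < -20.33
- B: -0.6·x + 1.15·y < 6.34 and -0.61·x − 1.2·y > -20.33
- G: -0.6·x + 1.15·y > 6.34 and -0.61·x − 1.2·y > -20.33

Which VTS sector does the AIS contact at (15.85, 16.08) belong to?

-0.6·15.85 + 1.15·16.08 = 8.982, which is > 6.34
-0.61·15.85 − 1.2·16.08 = -28.964, which is < -20.33
This sign pattern matches C.

C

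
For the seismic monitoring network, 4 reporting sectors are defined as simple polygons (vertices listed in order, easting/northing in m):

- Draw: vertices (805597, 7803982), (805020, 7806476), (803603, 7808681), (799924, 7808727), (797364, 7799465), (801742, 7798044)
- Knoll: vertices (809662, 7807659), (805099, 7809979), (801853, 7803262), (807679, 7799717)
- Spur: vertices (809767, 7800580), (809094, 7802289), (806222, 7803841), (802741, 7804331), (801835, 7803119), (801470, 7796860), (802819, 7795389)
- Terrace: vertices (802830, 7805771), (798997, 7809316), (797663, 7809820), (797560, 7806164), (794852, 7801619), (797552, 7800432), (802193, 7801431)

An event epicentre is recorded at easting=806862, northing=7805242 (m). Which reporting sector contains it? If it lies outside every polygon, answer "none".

Cast a ray rightward from (806862, 7805242). For each polygon, the edges (by vertex number in listed order) whose endpoints lie on opposite sides of northing = 7805242, where each meets that height, and whether that is right or left of the point:
Draw: 1–2 at easting≈805305.5 (left), 4–5 at easting≈798960.8 (left) → 0 crossings.
Knoll: 2–3 at easting≈802809.8 (left), 4–1 at easting≈809058.5 (right) → 1 crossing.
Spur: no edge straddles that height → 0 crossings.
Terrace: 4–5 at easting≈797010.7 (left), 7–1 at easting≈802752.4 (left) → 0 crossings.
Only Knoll has an odd count, so the point is inside Knoll.

Knoll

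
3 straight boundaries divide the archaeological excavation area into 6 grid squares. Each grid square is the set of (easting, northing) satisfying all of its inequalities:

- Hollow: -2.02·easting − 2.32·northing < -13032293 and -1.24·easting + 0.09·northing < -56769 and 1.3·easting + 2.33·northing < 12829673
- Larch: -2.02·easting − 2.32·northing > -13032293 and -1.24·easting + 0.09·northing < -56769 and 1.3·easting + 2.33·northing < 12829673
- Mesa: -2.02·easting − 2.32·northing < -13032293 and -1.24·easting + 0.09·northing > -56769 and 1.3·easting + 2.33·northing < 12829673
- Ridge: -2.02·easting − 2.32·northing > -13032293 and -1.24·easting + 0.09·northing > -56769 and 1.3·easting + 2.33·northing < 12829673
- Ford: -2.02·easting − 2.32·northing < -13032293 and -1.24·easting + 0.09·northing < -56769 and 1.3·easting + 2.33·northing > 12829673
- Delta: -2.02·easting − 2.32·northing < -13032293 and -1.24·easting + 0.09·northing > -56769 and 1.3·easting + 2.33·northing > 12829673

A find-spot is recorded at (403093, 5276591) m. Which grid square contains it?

Mesa

-2.02·403093 − 2.32·5276591 = -13055938.980, which is < -13032293
-1.24·403093 + 0.09·5276591 = -24942.130, which is > -56769
1.3·403093 + 2.33·5276591 = 12818477.930, which is < 12829673
This sign pattern matches Mesa.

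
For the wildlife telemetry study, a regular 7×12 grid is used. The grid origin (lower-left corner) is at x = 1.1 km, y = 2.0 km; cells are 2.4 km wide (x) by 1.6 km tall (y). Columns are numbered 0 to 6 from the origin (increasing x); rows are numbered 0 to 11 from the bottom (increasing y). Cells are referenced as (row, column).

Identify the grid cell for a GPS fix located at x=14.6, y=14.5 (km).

(7, 5)

Column index: ⌊(14.6 − 1.1) / 2.4⌋ = ⌊5.625⌋ = 5
Row offset from origin: ⌊(14.5 − 2.0) / 1.6⌋ = ⌊7.812⌋ = 7 → row 7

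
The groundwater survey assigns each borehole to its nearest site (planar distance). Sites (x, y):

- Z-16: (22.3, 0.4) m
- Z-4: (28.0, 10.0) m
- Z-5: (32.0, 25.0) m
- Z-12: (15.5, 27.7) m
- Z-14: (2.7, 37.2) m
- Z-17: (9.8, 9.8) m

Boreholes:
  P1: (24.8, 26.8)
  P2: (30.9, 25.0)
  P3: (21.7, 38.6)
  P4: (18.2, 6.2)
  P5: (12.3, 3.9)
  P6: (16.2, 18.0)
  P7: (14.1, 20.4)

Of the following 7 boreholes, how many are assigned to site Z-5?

2

P1 → Z-5
P2 → Z-5
P3 → Z-12
P4 → Z-16
P5 → Z-17
P6 → Z-12
P7 → Z-12
2 of the 7 go to Z-5.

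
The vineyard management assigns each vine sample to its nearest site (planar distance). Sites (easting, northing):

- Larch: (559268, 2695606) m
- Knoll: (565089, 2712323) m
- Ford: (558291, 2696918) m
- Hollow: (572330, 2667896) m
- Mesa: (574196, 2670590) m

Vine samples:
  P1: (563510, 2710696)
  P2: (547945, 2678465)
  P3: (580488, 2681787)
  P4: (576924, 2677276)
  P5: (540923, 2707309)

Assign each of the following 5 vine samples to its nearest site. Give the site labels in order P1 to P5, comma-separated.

Knoll, Larch, Mesa, Mesa, Ford

P1 → Knoll (d²=5140370.00)
P2 → Larch (d²=422024210.00)
P3 → Mesa (d²=164962073.00)
P4 → Mesa (d²=52144580.00)
P5 → Ford (d²=409620305.00)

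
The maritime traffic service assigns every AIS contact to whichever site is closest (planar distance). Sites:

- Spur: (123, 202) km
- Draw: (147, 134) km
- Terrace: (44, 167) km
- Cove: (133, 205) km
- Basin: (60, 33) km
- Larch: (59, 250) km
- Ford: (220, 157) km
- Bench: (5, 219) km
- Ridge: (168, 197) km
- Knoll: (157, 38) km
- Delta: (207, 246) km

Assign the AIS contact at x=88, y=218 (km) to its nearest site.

Squared distances to each site:
Spur: 1481.000; Draw: 10537.000; Terrace: 4537.000; Cove: 2194.000; Basin: 35009.000; Larch: 1865.000; Ford: 21145.000; Bench: 6890.000; Ridge: 6841.000; Knoll: 37161.000; Delta: 14945.000.
Minimum at Spur.

Spur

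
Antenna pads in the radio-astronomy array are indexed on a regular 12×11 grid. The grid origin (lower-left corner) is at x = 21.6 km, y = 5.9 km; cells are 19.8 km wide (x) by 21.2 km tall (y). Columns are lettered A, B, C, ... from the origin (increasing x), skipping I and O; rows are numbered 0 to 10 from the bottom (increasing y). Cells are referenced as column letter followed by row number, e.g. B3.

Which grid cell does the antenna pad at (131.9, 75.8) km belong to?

F3

Column index: ⌊(131.9 − 21.6) / 19.8⌋ = ⌊5.571⌋ = 5 → column F
Row offset from origin: ⌊(75.8 − 5.9) / 21.2⌋ = ⌊3.297⌋ = 3 → row 3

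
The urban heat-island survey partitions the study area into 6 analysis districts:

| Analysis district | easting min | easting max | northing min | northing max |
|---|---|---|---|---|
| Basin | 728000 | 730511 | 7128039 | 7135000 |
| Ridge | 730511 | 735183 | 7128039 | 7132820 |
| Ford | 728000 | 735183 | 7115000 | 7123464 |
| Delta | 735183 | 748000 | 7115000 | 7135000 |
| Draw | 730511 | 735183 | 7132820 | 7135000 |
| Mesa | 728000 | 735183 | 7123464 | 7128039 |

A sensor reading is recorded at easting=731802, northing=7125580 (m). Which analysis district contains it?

The point has easting = 731802 and northing = 7125580.
Only Mesa satisfies 728000 ≤ easting ≤ 735183 and 7123464 ≤ northing ≤ 7128039.

Mesa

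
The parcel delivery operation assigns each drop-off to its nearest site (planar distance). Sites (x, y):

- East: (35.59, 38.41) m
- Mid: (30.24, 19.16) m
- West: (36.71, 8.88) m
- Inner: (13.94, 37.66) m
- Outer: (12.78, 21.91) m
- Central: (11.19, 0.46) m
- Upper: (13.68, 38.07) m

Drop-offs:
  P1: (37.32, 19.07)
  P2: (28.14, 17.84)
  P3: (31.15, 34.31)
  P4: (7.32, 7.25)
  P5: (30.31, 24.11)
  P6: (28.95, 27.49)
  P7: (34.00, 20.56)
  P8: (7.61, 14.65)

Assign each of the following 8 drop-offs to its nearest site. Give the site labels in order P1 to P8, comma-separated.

P1 → Mid (d²=50.13)
P2 → Mid (d²=6.15)
P3 → East (d²=36.52)
P4 → Central (d²=61.08)
P5 → Mid (d²=24.51)
P6 → Mid (d²=71.05)
P7 → Mid (d²=16.10)
P8 → Outer (d²=79.44)

Mid, Mid, East, Central, Mid, Mid, Mid, Outer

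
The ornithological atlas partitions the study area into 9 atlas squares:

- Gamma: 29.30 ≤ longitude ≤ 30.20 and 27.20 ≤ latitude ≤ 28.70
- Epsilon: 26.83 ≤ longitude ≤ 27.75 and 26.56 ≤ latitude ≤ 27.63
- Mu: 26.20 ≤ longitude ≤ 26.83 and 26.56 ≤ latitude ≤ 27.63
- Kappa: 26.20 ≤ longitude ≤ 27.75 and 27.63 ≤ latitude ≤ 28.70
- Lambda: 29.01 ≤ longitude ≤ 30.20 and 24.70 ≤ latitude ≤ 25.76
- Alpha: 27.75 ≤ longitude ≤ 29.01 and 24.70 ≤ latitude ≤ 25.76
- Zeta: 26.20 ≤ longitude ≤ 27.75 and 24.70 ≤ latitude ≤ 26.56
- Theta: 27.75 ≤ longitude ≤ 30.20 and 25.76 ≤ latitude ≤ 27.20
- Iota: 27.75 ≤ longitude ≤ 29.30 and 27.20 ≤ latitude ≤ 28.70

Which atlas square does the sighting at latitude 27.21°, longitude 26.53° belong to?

The point has longitude = 26.53 and latitude = 27.21.
Only Mu satisfies 26.20 ≤ longitude ≤ 26.83 and 26.56 ≤ latitude ≤ 27.63.

Mu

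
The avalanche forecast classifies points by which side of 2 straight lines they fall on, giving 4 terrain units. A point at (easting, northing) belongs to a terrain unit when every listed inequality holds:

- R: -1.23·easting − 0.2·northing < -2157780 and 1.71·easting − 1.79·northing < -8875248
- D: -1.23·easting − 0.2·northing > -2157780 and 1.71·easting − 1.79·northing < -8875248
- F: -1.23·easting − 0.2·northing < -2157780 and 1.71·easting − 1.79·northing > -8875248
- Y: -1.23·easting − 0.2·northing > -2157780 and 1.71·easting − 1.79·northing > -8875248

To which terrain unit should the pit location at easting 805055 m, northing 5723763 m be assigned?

-1.23·805055 − 0.2·5723763 = -2134970.250, which is > -2157780
1.71·805055 − 1.79·5723763 = -8868891.720, which is > -8875248
This sign pattern matches Y.

Y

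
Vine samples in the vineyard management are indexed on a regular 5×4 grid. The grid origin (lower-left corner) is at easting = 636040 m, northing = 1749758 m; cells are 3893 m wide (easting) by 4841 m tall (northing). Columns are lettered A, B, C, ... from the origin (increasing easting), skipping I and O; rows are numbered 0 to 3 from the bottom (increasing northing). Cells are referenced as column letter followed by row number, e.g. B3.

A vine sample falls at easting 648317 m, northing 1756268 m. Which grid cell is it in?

Column index: ⌊(648317 − 636040) / 3893⌋ = ⌊3.154⌋ = 3 → column D
Row offset from origin: ⌊(1756268 − 1749758) / 4841⌋ = ⌊1.345⌋ = 1 → row 1

D1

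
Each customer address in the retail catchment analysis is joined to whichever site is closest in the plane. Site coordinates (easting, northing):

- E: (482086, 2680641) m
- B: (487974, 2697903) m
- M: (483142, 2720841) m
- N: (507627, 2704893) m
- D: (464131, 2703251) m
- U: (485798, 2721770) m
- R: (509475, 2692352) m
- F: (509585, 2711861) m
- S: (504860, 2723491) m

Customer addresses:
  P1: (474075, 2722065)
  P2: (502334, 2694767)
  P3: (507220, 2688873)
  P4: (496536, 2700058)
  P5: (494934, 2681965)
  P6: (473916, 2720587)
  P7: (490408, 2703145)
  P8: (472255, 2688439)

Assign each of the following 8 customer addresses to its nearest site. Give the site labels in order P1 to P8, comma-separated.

M, R, R, B, E, M, B, E

P1 → M (d²=83708665.00)
P2 → R (d²=56826106.00)
P3 → R (d²=17188466.00)
P4 → B (d²=77951869.00)
P5 → E (d²=166824080.00)
P6 → M (d²=85183592.00)
P7 → B (d²=33402920.00)
P8 → E (d²=157457365.00)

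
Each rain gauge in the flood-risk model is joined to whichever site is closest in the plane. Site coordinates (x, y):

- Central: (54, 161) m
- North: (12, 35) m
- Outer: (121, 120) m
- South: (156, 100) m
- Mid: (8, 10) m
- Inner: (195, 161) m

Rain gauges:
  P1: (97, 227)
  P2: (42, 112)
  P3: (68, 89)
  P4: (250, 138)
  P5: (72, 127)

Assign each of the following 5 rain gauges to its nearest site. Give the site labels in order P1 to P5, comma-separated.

P1 → Central (d²=6205.00)
P2 → Central (d²=2545.00)
P3 → Outer (d²=3770.00)
P4 → Inner (d²=3554.00)
P5 → Central (d²=1480.00)

Central, Central, Outer, Inner, Central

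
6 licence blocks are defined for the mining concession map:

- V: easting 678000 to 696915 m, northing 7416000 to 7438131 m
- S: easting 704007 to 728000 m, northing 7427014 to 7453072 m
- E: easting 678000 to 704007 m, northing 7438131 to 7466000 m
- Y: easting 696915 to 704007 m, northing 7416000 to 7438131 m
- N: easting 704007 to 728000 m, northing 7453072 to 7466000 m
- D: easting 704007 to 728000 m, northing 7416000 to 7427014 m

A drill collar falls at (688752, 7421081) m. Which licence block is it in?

The point has easting = 688752 and northing = 7421081.
Only V satisfies 678000 ≤ easting ≤ 696915 and 7416000 ≤ northing ≤ 7438131.

V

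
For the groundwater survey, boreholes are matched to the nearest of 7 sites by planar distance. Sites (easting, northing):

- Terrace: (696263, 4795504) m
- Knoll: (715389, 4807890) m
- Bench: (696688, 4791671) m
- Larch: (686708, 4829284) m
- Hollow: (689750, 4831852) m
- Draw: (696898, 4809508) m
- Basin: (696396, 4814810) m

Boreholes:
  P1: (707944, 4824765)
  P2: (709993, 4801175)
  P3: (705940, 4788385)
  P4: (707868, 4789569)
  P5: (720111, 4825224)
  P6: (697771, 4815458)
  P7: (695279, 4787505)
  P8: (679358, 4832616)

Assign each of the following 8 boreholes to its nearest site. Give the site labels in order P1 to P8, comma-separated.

P1 → Basin (d²=232458329.00)
P2 → Knoll (d²=74208041.00)
P3 → Bench (d²=96397300.00)
P4 → Bench (d²=129410804.00)
P5 → Knoll (d²=322764840.00)
P6 → Basin (d²=2310529.00)
P7 → Bench (d²=19340837.00)
P8 → Larch (d²=65124724.00)

Basin, Knoll, Bench, Bench, Knoll, Basin, Bench, Larch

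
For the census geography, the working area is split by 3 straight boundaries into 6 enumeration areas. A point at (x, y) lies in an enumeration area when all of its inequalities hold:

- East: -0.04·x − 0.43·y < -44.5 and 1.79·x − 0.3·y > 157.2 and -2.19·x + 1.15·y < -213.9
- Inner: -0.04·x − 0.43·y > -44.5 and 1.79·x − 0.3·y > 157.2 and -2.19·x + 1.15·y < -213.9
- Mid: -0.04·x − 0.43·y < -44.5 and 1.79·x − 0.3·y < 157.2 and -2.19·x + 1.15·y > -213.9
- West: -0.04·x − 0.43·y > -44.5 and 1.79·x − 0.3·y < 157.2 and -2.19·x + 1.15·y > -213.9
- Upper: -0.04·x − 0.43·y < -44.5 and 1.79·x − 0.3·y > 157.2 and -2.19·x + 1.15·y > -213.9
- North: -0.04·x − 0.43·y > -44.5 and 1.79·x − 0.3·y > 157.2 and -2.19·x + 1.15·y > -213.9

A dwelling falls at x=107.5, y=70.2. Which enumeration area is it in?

-0.04·107.5 − 0.43·70.2 = -34.486, which is > -44.5
1.79·107.5 − 0.3·70.2 = 171.365, which is > 157.2
-2.19·107.5 + 1.15·70.2 = -154.695, which is > -213.9
This sign pattern matches North.

North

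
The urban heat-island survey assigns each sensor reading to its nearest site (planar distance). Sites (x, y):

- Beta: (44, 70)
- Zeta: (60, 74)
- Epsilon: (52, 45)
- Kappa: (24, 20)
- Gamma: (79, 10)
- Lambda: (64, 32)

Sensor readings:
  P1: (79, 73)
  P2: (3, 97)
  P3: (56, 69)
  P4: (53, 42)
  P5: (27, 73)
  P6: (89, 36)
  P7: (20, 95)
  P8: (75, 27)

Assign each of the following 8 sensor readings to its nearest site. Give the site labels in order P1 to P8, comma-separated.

P1 → Zeta (d²=362.00)
P2 → Beta (d²=2410.00)
P3 → Zeta (d²=41.00)
P4 → Epsilon (d²=10.00)
P5 → Beta (d²=298.00)
P6 → Lambda (d²=641.00)
P7 → Beta (d²=1201.00)
P8 → Lambda (d²=146.00)

Zeta, Beta, Zeta, Epsilon, Beta, Lambda, Beta, Lambda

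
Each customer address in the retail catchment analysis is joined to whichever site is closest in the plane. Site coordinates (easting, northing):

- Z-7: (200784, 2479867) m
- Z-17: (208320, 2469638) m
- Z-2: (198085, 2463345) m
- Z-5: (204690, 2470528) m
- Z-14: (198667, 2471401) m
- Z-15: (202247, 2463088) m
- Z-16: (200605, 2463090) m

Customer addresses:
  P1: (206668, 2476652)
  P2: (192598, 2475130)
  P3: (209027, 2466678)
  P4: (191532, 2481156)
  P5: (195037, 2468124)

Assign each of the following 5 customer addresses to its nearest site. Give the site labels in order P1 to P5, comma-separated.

P1 → Z-5 (d²=41415860.00)
P2 → Z-14 (d²=50738202.00)
P3 → Z-17 (d²=9261449.00)
P4 → Z-7 (d²=87261025.00)
P5 → Z-14 (d²=23915629.00)

Z-5, Z-14, Z-17, Z-7, Z-14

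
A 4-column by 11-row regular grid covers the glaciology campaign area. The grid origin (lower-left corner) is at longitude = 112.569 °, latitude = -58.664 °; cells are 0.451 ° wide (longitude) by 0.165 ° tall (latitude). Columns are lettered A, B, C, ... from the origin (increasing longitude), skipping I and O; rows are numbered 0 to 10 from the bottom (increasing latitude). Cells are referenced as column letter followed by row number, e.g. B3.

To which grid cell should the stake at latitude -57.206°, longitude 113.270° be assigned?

B8

Column index: ⌊(113.270 − 112.569) / 0.451⌋ = ⌊1.554⌋ = 1 → column B
Row offset from origin: ⌊(-57.206 − -58.664) / 0.165⌋ = ⌊8.836⌋ = 8 → row 8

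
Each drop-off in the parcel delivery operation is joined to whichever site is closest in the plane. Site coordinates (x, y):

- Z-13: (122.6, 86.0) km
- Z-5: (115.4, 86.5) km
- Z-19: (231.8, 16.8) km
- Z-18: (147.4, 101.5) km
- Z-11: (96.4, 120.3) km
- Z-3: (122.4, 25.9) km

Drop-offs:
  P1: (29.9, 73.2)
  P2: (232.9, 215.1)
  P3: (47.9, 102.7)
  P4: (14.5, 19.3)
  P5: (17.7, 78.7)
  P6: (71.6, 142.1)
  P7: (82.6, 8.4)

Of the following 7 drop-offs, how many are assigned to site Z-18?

P1 → Z-11
P2 → Z-18
P3 → Z-11
P4 → Z-3
P5 → Z-11
P6 → Z-11
P7 → Z-3
1 of the 7 goes to Z-18.

1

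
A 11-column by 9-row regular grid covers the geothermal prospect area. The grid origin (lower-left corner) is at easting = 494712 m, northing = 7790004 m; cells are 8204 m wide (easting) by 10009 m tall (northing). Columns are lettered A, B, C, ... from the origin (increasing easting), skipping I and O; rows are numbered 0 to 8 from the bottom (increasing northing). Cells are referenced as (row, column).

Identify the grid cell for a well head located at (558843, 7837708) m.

(4, H)

Column index: ⌊(558843 − 494712) / 8204⌋ = ⌊7.817⌋ = 7 → column H
Row offset from origin: ⌊(7837708 − 7790004) / 10009⌋ = ⌊4.766⌋ = 4 → row 4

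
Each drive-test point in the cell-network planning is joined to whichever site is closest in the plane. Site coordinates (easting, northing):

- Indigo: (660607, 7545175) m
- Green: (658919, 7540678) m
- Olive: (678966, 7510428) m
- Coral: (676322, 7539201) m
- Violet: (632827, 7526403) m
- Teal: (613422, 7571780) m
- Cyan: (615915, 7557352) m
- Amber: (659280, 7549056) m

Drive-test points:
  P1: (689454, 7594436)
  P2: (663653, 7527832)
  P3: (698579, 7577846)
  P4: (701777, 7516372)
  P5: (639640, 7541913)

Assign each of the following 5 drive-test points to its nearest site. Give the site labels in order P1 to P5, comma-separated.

Amber, Green, Coral, Olive, Violet

P1 → Amber (d²=2969814676.00)
P2 → Green (d²=187430472.00)
P3 → Coral (d²=1988810074.00)
P4 → Olive (d²=555672857.00)
P5 → Violet (d²=286977069.00)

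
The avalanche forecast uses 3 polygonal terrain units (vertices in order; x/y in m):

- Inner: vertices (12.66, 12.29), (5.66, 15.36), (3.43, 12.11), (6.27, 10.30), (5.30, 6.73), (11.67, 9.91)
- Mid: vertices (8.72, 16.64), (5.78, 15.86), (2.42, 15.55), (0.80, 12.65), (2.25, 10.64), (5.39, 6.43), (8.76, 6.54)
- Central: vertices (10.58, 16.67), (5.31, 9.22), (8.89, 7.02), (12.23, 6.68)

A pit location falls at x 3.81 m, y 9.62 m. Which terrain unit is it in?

Mid

Cast a ray rightward from (3.81, 9.62). For each polygon, the edges (by vertex number in listed order) whose endpoints lie on opposite sides of y = 9.62, where each meets that height, and whether that is right or left of the point:
Inner: 4–5 at x≈6.085 (right), 5–6 at x≈11.089 (right) → 2 crossings.
Mid: 5–6 at x≈3.011 (left), 7–1 at x≈8.748 (right) → 1 crossing.
Central: 1–2 at x≈5.593 (right), 4–1 at x≈11.744 (right) → 2 crossings.
Only Mid has an odd count, so the point is inside Mid.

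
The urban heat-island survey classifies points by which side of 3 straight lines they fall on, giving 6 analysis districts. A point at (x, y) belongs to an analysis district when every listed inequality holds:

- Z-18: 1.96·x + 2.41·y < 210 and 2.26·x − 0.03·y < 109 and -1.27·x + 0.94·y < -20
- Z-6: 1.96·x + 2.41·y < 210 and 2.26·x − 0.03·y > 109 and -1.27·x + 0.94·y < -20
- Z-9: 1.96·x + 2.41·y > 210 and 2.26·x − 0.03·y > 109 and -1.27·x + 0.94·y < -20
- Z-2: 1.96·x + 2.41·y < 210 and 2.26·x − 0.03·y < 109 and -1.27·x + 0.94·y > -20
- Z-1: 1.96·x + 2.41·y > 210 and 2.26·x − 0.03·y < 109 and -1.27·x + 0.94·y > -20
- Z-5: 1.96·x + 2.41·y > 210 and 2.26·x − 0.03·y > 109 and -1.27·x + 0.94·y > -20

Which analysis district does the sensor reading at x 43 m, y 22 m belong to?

1.96·43 + 2.41·22 = 137.300, which is < 210
2.26·43 − 0.03·22 = 96.520, which is < 109
-1.27·43 + 0.94·22 = -33.930, which is < -20
This sign pattern matches Z-18.

Z-18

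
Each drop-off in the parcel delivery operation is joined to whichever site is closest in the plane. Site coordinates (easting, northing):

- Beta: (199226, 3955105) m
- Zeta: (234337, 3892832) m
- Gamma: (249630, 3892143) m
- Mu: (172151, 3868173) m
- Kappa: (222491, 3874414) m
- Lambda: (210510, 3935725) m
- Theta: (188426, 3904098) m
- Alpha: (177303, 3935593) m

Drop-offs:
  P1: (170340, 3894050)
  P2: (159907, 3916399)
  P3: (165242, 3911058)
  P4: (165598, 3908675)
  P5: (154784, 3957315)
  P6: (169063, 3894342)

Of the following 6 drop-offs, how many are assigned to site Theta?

4

P1 → Theta
P2 → Alpha
P3 → Theta
P4 → Theta
P5 → Alpha
P6 → Theta
4 of the 6 go to Theta.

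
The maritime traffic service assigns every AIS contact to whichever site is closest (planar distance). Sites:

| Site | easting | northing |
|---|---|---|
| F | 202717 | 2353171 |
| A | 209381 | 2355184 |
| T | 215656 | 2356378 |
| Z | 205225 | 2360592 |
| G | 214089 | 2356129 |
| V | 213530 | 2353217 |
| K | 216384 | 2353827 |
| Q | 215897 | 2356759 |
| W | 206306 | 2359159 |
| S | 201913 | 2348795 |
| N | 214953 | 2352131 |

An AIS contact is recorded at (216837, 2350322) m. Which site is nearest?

Squared distances to each site:
F: 207491201.000; A: 79230980.000; T: 38069897.000; Z: 240311444.000; G: 41272753.000; V: 19317274.000; K: 12490234.000; Q: 42318569.000; W: 188994530.000; S: 225057505.000; N: 6821937.000.
Minimum at N.

N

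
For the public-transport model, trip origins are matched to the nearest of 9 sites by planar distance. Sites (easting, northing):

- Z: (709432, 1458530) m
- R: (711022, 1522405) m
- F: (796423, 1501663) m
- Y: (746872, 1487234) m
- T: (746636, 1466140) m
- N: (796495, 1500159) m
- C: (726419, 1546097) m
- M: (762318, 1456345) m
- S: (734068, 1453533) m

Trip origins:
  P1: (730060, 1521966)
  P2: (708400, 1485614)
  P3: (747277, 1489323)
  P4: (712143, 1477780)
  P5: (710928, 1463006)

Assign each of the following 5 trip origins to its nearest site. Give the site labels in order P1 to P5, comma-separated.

R, Z, Y, Z, Z

P1 → R (d²=362638165.00)
P2 → Z (d²=734608080.00)
P3 → Y (d²=4527946.00)
P4 → Z (d²=377912021.00)
P5 → Z (d²=22272592.00)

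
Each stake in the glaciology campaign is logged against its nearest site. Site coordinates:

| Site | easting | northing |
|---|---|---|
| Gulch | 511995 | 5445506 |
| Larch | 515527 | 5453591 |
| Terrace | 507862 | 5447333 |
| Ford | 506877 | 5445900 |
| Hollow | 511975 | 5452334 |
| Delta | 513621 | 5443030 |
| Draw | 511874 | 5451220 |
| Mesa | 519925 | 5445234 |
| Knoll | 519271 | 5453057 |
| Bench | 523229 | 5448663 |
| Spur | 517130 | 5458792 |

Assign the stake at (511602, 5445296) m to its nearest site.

Squared distances to each site:
Gulch: 198549.000; Larch: 84212650.000; Terrace: 18136969.000; Ford: 22690441.000; Hollow: 49672573.000; Delta: 9211117.000; Draw: 35167760.000; Mesa: 69276173.000; Knoll: 119046682.000; Bench: 146523818.000; Spur: 212700800.000.
Minimum at Gulch.

Gulch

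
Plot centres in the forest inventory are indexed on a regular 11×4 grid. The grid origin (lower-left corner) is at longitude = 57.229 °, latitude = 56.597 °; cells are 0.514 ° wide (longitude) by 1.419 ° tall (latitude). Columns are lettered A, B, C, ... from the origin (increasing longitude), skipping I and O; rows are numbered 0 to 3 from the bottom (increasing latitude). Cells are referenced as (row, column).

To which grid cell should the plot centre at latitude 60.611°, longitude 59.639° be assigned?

Column index: ⌊(59.639 − 57.229) / 0.514⌋ = ⌊4.689⌋ = 4 → column E
Row offset from origin: ⌊(60.611 − 56.597) / 1.419⌋ = ⌊2.829⌋ = 2 → row 2

(2, E)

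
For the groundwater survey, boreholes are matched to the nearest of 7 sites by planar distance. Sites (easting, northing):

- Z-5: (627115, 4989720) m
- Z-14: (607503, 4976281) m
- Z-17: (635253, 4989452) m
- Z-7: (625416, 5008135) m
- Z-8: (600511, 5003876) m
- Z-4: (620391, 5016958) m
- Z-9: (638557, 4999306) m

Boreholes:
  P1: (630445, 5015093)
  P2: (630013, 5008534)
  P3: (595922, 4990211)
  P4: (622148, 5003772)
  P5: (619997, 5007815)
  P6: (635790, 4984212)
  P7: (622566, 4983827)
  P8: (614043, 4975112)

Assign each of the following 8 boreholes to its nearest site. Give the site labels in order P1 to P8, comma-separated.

P1 → Z-7 (d²=73704605.00)
P2 → Z-7 (d²=21291610.00)
P3 → Z-8 (d²=207791146.00)
P4 → Z-7 (d²=29715593.00)
P5 → Z-7 (d²=29467961.00)
P6 → Z-17 (d²=27745969.00)
P7 → Z-5 (d²=55420850.00)
P8 → Z-14 (d²=44138161.00)

Z-7, Z-7, Z-8, Z-7, Z-7, Z-17, Z-5, Z-14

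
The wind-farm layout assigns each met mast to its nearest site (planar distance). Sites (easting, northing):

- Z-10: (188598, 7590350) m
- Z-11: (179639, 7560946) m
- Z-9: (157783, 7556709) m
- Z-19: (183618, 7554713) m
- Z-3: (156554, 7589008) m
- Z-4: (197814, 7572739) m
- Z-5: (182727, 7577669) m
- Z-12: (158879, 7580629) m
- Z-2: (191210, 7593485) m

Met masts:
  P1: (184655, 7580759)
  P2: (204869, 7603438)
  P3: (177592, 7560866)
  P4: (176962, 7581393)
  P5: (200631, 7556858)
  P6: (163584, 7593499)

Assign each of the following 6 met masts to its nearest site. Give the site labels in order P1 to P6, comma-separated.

Z-5, Z-2, Z-11, Z-5, Z-4, Z-3

P1 → Z-5 (d²=13265284.00)
P2 → Z-2 (d²=285630490.00)
P3 → Z-11 (d²=4196609.00)
P4 → Z-5 (d²=47103401.00)
P5 → Z-4 (d²=260141650.00)
P6 → Z-3 (d²=69589981.00)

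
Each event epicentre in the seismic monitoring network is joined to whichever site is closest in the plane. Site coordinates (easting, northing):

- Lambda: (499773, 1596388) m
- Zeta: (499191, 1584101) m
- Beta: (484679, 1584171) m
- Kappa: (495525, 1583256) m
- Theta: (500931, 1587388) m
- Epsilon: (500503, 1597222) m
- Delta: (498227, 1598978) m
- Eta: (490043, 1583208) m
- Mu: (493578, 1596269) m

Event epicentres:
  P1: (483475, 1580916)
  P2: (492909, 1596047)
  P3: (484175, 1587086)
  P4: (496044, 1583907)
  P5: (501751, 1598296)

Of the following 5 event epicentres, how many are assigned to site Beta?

P1 → Beta
P2 → Mu
P3 → Beta
P4 → Kappa
P5 → Epsilon
2 of the 5 go to Beta.

2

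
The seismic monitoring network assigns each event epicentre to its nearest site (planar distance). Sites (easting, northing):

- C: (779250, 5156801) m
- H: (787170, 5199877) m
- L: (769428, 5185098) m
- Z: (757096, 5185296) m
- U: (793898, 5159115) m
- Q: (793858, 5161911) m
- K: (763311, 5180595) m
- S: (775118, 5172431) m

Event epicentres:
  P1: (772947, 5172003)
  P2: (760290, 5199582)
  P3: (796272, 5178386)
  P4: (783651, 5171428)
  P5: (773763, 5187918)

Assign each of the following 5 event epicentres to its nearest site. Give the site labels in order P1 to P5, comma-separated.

P1 → S (d²=4896425.00)
P2 → Z (d²=214291432.00)
P3 → Q (d²=277253021.00)
P4 → S (d²=73818098.00)
P5 → L (d²=26744625.00)

S, Z, Q, S, L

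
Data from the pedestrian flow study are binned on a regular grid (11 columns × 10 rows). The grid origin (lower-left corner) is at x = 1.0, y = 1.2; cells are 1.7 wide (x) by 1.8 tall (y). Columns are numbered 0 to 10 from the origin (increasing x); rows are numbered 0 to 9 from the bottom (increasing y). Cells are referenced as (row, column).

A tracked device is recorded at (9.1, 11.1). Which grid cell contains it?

Column index: ⌊(9.1 − 1.0) / 1.7⌋ = ⌊4.765⌋ = 4
Row offset from origin: ⌊(11.1 − 1.2) / 1.8⌋ = ⌊5.500⌋ = 5 → row 5

(5, 4)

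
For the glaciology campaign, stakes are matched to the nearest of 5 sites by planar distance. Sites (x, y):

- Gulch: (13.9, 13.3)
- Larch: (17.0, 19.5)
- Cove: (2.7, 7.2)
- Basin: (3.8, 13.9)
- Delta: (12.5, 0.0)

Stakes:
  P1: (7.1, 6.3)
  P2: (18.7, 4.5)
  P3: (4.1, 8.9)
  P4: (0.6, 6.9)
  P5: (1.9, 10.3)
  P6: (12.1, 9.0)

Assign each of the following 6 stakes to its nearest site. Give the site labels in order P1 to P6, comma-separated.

Cove, Delta, Cove, Cove, Cove, Gulch

P1 → Cove (d²=20.17)
P2 → Delta (d²=58.69)
P3 → Cove (d²=4.85)
P4 → Cove (d²=4.50)
P5 → Cove (d²=10.25)
P6 → Gulch (d²=21.73)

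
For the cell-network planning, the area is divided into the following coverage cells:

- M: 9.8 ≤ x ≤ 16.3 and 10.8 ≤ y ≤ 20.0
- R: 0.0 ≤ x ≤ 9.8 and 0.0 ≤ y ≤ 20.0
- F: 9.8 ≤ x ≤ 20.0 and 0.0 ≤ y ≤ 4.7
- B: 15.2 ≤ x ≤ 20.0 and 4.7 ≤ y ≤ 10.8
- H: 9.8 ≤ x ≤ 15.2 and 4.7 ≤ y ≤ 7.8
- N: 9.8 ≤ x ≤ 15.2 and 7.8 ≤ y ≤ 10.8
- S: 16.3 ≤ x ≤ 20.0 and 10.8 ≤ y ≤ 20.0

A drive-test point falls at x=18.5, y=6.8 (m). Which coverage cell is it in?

B

The point has x = 18.5 and y = 6.8.
Only B satisfies 15.2 ≤ x ≤ 20.0 and 4.7 ≤ y ≤ 10.8.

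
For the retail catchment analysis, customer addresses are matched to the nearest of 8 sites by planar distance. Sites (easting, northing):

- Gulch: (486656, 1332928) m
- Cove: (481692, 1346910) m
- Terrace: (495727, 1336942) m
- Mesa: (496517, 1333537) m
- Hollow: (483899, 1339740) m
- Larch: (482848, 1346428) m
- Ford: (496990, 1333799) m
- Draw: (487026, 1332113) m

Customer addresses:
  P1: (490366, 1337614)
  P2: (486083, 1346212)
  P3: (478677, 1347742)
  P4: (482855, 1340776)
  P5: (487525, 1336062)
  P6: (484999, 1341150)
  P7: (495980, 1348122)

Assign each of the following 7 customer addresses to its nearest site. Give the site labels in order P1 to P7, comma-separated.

Terrace, Larch, Cove, Hollow, Gulch, Hollow, Terrace

P1 → Terrace (d²=29191905.00)
P2 → Larch (d²=10511881.00)
P3 → Cove (d²=9782449.00)
P4 → Hollow (d²=2163232.00)
P5 → Gulch (d²=10577117.00)
P6 → Hollow (d²=3198100.00)
P7 → Terrace (d²=125056409.00)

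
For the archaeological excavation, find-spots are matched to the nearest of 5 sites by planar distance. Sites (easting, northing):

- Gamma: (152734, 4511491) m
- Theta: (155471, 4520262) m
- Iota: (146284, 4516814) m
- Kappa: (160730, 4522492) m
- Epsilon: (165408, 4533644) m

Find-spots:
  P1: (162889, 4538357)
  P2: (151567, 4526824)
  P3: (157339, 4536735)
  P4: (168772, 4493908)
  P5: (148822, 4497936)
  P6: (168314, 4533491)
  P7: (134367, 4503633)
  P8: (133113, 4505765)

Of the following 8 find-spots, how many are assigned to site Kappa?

0

P1 → Epsilon
P2 → Theta
P3 → Epsilon
P4 → Gamma
P5 → Gamma
P6 → Epsilon
P7 → Iota
P8 → Iota
0 of the 8 go to Kappa.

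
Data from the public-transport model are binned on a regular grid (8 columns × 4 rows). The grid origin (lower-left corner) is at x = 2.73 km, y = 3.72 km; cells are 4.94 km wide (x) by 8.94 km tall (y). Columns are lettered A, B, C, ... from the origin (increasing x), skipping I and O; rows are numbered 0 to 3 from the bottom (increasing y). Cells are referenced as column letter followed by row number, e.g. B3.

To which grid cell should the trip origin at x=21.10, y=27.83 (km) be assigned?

D2

Column index: ⌊(21.10 − 2.73) / 4.94⌋ = ⌊3.719⌋ = 3 → column D
Row offset from origin: ⌊(27.83 − 3.72) / 8.94⌋ = ⌊2.697⌋ = 2 → row 2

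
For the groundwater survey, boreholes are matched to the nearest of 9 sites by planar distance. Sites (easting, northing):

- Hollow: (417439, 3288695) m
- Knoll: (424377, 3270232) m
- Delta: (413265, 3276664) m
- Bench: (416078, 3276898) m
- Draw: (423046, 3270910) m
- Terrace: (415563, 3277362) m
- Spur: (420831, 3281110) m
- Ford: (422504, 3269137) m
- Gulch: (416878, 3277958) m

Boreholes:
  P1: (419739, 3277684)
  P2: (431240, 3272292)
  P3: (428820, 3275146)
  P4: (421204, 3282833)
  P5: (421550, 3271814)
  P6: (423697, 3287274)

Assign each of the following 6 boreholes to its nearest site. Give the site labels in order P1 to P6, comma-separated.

Gulch, Knoll, Knoll, Spur, Draw, Hollow

P1 → Gulch (d²=8260397.00)
P2 → Knoll (d²=51344369.00)
P3 → Knoll (d²=43887645.00)
P4 → Spur (d²=3107858.00)
P5 → Draw (d²=3055232.00)
P6 → Hollow (d²=41181805.00)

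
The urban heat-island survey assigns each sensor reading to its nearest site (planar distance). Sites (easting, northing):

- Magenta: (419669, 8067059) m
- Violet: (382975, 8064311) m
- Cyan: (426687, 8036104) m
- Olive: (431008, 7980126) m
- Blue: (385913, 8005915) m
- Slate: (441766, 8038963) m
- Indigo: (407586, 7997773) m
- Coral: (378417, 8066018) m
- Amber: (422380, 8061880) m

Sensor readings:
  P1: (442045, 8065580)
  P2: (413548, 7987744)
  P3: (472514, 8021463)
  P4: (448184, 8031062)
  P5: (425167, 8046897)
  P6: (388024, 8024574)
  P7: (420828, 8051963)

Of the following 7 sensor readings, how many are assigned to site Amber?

2

P1 → Amber
P2 → Indigo
P3 → Slate
P4 → Slate
P5 → Cyan
P6 → Blue
P7 → Amber
2 of the 7 go to Amber.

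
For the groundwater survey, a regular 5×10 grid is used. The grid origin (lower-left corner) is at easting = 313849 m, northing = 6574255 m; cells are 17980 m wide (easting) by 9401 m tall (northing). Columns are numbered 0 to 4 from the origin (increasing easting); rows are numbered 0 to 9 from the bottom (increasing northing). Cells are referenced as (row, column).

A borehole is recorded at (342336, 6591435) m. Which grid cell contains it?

(1, 1)

Column index: ⌊(342336 − 313849) / 17980⌋ = ⌊1.584⌋ = 1
Row offset from origin: ⌊(6591435 − 6574255) / 9401⌋ = ⌊1.827⌋ = 1 → row 1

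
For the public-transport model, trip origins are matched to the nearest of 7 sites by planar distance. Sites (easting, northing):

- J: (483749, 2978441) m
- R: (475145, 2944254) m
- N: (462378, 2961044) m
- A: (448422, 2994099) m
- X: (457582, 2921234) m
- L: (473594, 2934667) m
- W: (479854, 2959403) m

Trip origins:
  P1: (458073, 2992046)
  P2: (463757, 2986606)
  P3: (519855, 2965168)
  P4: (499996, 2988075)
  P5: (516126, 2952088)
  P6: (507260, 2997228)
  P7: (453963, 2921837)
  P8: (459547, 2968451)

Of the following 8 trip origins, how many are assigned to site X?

P1 → A
P2 → A
P3 → J
P4 → J
P5 → W
P6 → J
P7 → X
P8 → N
1 of the 8 goes to X.

1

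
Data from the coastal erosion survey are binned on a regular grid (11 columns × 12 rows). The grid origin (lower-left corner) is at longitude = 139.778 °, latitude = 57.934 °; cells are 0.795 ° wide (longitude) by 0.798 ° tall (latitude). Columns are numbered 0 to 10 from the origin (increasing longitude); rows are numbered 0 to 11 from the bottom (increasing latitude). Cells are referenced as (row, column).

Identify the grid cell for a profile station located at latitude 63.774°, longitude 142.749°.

(7, 3)

Column index: ⌊(142.749 − 139.778) / 0.795⌋ = ⌊3.737⌋ = 3
Row offset from origin: ⌊(63.774 − 57.934) / 0.798⌋ = ⌊7.318⌋ = 7 → row 7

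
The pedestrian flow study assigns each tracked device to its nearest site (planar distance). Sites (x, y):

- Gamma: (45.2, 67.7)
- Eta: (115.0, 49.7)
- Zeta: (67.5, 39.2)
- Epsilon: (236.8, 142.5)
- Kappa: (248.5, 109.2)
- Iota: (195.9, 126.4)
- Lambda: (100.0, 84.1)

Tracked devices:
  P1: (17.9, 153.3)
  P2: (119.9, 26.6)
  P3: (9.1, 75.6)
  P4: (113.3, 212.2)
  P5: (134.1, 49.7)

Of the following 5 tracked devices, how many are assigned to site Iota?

1

P1 → Gamma
P2 → Eta
P3 → Gamma
P4 → Iota
P5 → Eta
1 of the 5 goes to Iota.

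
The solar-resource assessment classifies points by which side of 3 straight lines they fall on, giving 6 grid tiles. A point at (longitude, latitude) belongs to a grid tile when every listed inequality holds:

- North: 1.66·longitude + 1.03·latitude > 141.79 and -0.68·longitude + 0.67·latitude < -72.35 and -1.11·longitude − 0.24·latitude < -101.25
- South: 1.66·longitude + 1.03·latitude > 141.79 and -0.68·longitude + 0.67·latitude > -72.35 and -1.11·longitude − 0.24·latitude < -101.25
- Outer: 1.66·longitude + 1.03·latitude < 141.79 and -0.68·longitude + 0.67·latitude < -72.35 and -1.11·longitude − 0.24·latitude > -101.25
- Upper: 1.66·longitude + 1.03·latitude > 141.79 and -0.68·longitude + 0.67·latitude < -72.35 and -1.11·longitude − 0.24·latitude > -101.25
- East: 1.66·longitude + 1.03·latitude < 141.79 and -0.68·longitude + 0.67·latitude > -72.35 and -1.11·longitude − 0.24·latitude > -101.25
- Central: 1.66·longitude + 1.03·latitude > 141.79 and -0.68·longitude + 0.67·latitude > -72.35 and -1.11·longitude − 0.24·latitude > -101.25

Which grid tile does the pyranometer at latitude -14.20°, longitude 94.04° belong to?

1.66·94.04 + 1.03·-14.20 = 141.480, which is < 141.79
-0.68·94.04 + 0.67·-14.20 = -73.461, which is < -72.35
-1.11·94.04 − 0.24·-14.20 = -100.976, which is > -101.25
This sign pattern matches Outer.

Outer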